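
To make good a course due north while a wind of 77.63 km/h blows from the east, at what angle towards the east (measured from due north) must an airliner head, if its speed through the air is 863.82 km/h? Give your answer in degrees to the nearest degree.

The wind pushes perpendicular to the desired track; the heading must have a component into the wind equal to 77.63 km/h: 863.82 sin θ = 77.63.
sin θ = 0.0899, so θ = 5.156°.

5°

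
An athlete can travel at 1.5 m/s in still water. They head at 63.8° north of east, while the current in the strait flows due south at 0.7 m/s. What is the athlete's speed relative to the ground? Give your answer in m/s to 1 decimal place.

Taking east as x and north as y: velocity relative to the water = (0.662, 1.346) m/s; the water relative to ground = (0.000, -0.700) m/s.
Velocity relative to ground = (0.662, 1.346) + (0.000, -0.700) = (0.662, 0.646) m/s.
Speed = |(0.662, 0.646)| = 0.925 m/s.

0.9 m/s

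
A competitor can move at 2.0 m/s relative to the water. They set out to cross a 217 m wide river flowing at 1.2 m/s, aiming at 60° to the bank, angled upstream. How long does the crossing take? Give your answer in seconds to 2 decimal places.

The component of the competitor's velocity perpendicular to the bank is 2.0 × sin 60° = 1.732 m/s.
The current is parallel to the bank, so it does not affect the crossing time.
Time = 217 / 1.732 = 125.285 s.

125.29 s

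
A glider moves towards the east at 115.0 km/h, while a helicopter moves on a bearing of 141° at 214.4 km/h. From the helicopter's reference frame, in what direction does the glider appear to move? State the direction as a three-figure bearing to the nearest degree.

353°

Taking east as x and north as y: glider velocity = (115.000, 0.000) km/h; helicopter velocity = (134.926, -166.620) km/h.
Velocity of glider relative to helicopter = (115.000, 0.000) − (134.926, -166.620) = (-19.926, 166.620) km/h.
Bearing = atan2(-19.93, 166.62) = 353.18° clockwise from north.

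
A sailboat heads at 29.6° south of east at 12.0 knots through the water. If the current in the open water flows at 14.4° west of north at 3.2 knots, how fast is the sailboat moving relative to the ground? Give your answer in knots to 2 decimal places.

Taking east as x and north as y: velocity relative to the water = (10.434, -5.927) knots; the water relative to ground = (-0.796, 3.099) knots.
Velocity relative to ground = (10.434, -5.927) + (-0.796, 3.099) = (9.638, -2.828) knots.
Speed = |(9.638, -2.828)| = 10.044 knots.

10.04 knots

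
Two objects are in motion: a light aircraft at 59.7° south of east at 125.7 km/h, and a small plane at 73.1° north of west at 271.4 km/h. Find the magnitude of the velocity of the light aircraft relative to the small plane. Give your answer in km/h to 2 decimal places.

Taking east as x and north as y: light aircraft velocity = (63.419, -108.529) km/h; small plane velocity = (-78.897, 259.679) km/h.
Velocity of light aircraft relative to small plane = (63.419, -108.529) − (-78.897, 259.679) = (142.316, -368.208) km/h.
Magnitude = |(142.316, -368.208)| = 394.754 km/h.

394.75 km/h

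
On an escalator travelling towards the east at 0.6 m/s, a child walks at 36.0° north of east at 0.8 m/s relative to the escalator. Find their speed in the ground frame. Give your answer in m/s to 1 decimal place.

Taking east as x and north as y: escalator velocity = (0.600, 0.000) m/s; child velocity relative to escalator = (0.647, 0.470) m/s.
Velocity relative to ground = (0.600, 0.000) + (0.647, 0.470) = (1.247, 0.470) m/s.
Speed = |(1.247, 0.470)| = 1.333 m/s.

1.3 m/s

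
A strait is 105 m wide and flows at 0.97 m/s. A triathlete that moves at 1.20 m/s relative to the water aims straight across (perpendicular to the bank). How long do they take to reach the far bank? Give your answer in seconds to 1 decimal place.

87.5 s

The component of the triathlete's velocity perpendicular to the bank is 1.20 m/s.
Only the cross-stream component determines the crossing time; the current contributes nothing perpendicular to the bank.
Time = 105 / 1.200 = 87.500 s.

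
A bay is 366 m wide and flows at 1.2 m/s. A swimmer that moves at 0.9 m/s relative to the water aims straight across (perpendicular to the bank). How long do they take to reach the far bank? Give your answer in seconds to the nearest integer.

407 s

The component of the swimmer's velocity perpendicular to the bank is 0.9 m/s.
Only the cross-stream component determines the crossing time; the current contributes nothing perpendicular to the bank.
Time = 366 / 0.900 = 406.667 s.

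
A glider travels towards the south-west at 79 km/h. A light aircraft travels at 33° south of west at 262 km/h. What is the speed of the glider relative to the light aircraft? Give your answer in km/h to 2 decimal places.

Taking east as x and north as y: glider velocity = (-55.861, -55.861) km/h; light aircraft velocity = (-219.732, -142.695) km/h.
Velocity of glider relative to light aircraft = (-55.861, -55.861) − (-219.732, -142.695) = (163.870, 86.834) km/h.
Magnitude = |(163.870, 86.834)| = 185.455 km/h.

185.46 km/h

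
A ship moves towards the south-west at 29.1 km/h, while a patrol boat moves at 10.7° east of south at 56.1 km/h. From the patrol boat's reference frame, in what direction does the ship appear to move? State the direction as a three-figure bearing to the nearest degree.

Taking east as x and north as y: ship velocity = (-20.577, -20.577) km/h; patrol boat velocity = (10.416, -55.125) km/h.
Velocity of ship relative to patrol boat = (-20.577, -20.577) − (10.416, -55.125) = (-30.993, 34.548) km/h.
Bearing = atan2(-30.99, 34.55) = 318.10° clockwise from north.

318°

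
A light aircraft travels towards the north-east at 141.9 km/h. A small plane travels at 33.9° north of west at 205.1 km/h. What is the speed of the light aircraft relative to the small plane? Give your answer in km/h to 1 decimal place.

Taking east as x and north as y: light aircraft velocity = (100.338, 100.338) km/h; small plane velocity = (-170.236, 114.394) km/h.
Velocity of light aircraft relative to small plane = (100.338, 100.338) − (-170.236, 114.394) = (270.574, -14.055) km/h.
Magnitude = |(270.574, -14.055)| = 270.939 km/h.

270.9 km/h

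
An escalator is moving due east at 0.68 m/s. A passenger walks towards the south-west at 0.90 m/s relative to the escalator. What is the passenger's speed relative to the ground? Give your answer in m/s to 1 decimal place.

Taking east as x and north as y: escalator velocity = (0.680, 0.000) m/s; passenger velocity relative to escalator = (-0.636, -0.636) m/s.
Velocity relative to ground = (0.680, 0.000) + (-0.636, -0.636) = (0.044, -0.636) m/s.
Speed = |(0.044, -0.636)| = 0.638 m/s.

0.6 m/s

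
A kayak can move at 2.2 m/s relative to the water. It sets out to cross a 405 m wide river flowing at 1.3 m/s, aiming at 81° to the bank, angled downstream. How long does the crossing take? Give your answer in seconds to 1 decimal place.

186.4 s

The component of the kayak's velocity perpendicular to the bank is 2.2 × sin 81° = 2.173 m/s.
Only the cross-stream component determines the crossing time; the current contributes nothing perpendicular to the bank.
Time = 405 / 2.173 = 186.386 s.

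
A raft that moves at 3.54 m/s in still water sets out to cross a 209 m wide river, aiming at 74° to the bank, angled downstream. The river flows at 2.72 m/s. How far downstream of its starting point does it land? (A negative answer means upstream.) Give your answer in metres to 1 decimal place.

Perpendicular speed = 3.403 m/s; crossing time = 209 / 3.403 = 61.419 s.
Net downstream speed = 3.696 m/s.
Drift = 3.696 × 61.419 = 226.989 m (downstream).

227.0 m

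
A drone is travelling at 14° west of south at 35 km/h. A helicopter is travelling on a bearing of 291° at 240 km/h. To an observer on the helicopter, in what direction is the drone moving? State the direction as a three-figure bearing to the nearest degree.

119°

Taking east as x and north as y: drone velocity = (-8.467, -33.960) km/h; helicopter velocity = (-224.059, 86.008) km/h.
Velocity of drone relative to helicopter = (-8.467, -33.960) − (-224.059, 86.008) = (215.592, -119.969) km/h.
Bearing = atan2(215.59, -119.97) = 119.09° clockwise from north.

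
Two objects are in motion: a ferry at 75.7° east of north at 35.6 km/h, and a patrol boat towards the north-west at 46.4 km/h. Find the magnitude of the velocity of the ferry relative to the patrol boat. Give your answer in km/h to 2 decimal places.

71.46 km/h

Taking east as x and north as y: ferry velocity = (34.497, 8.793) km/h; patrol boat velocity = (-32.810, 32.810) km/h.
Velocity of ferry relative to patrol boat = (34.497, 8.793) − (-32.810, 32.810) = (67.307, -24.017) km/h.
Magnitude = |(67.307, -24.017)| = 71.463 km/h.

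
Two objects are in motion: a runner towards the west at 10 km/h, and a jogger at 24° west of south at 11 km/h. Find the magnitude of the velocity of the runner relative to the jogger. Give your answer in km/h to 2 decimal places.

11.47 km/h

Taking east as x and north as y: runner velocity = (-10.000, 0.000) km/h; jogger velocity = (-4.474, -10.049) km/h.
Velocity of runner relative to jogger = (-10.000, 0.000) − (-4.474, -10.049) = (-5.526, 10.049) km/h.
Magnitude = |(-5.526, 10.049)| = 11.468 km/h.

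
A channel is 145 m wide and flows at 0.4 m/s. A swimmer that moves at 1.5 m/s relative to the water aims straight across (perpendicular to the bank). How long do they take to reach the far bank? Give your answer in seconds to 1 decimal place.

The component of the swimmer's velocity perpendicular to the bank is 1.5 m/s.
The flow acts along the bank and has no component across it.
Time = 145 / 1.500 = 96.667 s.

96.7 s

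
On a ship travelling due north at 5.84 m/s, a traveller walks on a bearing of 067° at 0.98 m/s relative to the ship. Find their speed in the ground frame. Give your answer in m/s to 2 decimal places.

Taking east as x and north as y: ship velocity = (0.000, 5.840) m/s; traveller velocity relative to ship = (0.902, 0.383) m/s.
Velocity relative to ground = (0.000, 5.840) + (0.902, 0.383) = (0.902, 6.223) m/s.
Speed = |(0.902, 6.223)| = 6.288 m/s.

6.29 m/s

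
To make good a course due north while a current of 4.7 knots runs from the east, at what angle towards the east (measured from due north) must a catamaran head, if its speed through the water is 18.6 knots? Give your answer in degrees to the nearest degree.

15°

The current pushes perpendicular to the desired track; the heading must have a component into the current equal to 4.7 knots: 18.6 sin θ = 4.7.
sin θ = 0.2527, so θ = 14.637°.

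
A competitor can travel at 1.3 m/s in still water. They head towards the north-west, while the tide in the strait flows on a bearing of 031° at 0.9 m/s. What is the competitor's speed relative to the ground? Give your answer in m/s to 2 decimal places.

1.75 m/s

Taking east as x and north as y: velocity relative to the water = (-0.919, 0.919) m/s; the water relative to ground = (0.464, 0.771) m/s.
Velocity relative to ground = (-0.919, 0.919) + (0.464, 0.771) = (-0.456, 1.691) m/s.
Speed = |(-0.456, 1.691)| = 1.751 m/s.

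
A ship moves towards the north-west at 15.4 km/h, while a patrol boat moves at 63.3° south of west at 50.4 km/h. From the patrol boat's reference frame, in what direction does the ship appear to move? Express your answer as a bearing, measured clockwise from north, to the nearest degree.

012°

Taking east as x and north as y: ship velocity = (-10.889, 10.889) km/h; patrol boat velocity = (-22.646, -45.026) km/h.
Velocity of ship relative to patrol boat = (-10.889, 10.889) − (-22.646, -45.026) = (11.756, 55.915) km/h.
Bearing = atan2(11.76, 55.92) = 11.87° clockwise from north.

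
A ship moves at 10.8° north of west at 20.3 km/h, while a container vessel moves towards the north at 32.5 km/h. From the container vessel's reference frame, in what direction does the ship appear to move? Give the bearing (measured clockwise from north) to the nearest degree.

Taking east as x and north as y: ship velocity = (-19.940, 3.804) km/h; container vessel velocity = (0.000, 32.500) km/h.
Velocity of ship relative to container vessel = (-19.940, 3.804) − (0.000, 32.500) = (-19.940, -28.696) km/h.
Bearing = atan2(-19.94, -28.70) = 214.79° clockwise from north.

215°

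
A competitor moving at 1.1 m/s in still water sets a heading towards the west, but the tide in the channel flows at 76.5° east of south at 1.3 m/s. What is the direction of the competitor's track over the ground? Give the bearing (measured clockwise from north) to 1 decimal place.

151.6°

Taking east as x and north as y: velocity relative to the water = (-1.100, 0.000) m/s; the water relative to ground = (1.264, -0.303) m/s.
Velocity relative to ground = (-1.100, 0.000) + (1.264, -0.303) = (0.164, -0.303) m/s.
Bearing = atan2(0.16, -0.30) = 151.60° clockwise from north.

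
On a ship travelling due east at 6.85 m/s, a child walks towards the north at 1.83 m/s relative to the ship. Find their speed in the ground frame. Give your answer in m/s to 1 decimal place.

7.1 m/s

Taking east as x and north as y: ship velocity = (6.850, 0.000) m/s; child velocity relative to ship = (0.000, 1.830) m/s.
Velocity relative to ground = (6.850, 0.000) + (0.000, 1.830) = (6.850, 1.830) m/s.
Speed = |(6.850, 1.830)| = 7.090 m/s.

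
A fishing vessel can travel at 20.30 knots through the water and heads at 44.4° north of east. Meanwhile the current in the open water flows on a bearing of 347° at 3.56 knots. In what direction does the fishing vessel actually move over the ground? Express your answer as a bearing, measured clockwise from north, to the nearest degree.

038°

Taking east as x and north as y: velocity relative to the water = (14.504, 14.203) knots; the water relative to ground = (-0.801, 3.469) knots.
Velocity relative to ground = (14.504, 14.203) + (-0.801, 3.469) = (13.703, 17.672) knots.
Bearing = atan2(13.70, 17.67) = 37.79° clockwise from north.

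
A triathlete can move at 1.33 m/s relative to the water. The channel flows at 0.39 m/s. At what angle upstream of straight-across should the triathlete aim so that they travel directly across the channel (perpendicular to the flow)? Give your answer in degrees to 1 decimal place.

17.1°

To cancel the current, the upstream component of the triathlete's velocity must equal the flow: 1.33 sin θ = 0.39.
sin θ = 0.39 / 1.33 = 0.2932.
θ = arcsin(0.2932) = 17.052°.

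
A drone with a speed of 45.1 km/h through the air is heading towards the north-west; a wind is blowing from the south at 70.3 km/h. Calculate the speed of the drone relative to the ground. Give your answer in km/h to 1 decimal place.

107.1 km/h

Taking east as x and north as y: velocity relative to the air = (-31.891, 31.891) km/h; the air relative to ground = (0.000, 70.300) km/h.
Velocity relative to ground = (-31.891, 31.891) + (0.000, 70.300) = (-31.891, 102.191) km/h.
Speed = |(-31.891, 102.191)| = 107.051 km/h.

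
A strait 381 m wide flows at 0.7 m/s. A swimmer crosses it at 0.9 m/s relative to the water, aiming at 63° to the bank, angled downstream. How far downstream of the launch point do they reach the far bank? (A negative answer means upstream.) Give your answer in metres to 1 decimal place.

526.7 m

Perpendicular speed = 0.802 m/s; crossing time = 381 / 0.802 = 475.118 s.
Net downstream speed = 1.109 m/s.
Drift = 1.109 × 475.118 = 526.712 m (downstream).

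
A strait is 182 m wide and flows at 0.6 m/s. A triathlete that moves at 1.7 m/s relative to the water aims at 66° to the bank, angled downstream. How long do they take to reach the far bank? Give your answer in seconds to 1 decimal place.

117.2 s

The component of the triathlete's velocity perpendicular to the bank is 1.7 × sin 66° = 1.553 m/s.
The current is parallel to the bank, so it does not affect the crossing time.
Time = 182 / 1.553 = 117.190 s.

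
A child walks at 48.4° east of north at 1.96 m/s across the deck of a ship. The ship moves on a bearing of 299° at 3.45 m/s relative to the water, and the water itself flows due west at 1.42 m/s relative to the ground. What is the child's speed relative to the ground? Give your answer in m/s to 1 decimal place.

In east/north components (m/s): child relative to ship = (1.466, 1.301); ship relative to water = (-3.017, 1.673); water relative to ground = (-1.420, 0.000).
Sum = (-2.972, 2.974) m/s.
Speed = |(-2.972, 2.974)| = 4.204 m/s.

4.2 m/s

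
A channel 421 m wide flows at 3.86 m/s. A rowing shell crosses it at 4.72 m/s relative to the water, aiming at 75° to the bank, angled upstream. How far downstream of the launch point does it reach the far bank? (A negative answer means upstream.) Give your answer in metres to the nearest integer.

Perpendicular speed = 4.559 m/s; crossing time = 421 / 4.559 = 92.341 s.
Net downstream speed = 2.638 m/s.
Drift = 2.638 × 92.341 = 243.631 m (downstream).

244 m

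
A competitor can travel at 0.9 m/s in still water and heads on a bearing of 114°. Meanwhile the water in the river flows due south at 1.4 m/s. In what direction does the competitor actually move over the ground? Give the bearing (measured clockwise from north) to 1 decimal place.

Taking east as x and north as y: velocity relative to the water = (0.822, -0.366) m/s; the water relative to ground = (0.000, -1.400) m/s.
Velocity relative to ground = (0.822, -0.366) + (0.000, -1.400) = (0.822, -1.766) m/s.
Bearing = atan2(0.82, -1.77) = 155.04° clockwise from north.

155.0°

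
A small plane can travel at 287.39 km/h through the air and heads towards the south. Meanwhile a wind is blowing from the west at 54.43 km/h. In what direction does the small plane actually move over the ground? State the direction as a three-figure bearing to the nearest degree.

169°

Taking east as x and north as y: velocity relative to the air = (0.000, -287.390) km/h; the air relative to ground = (54.430, 0.000) km/h.
Velocity relative to ground = (0.000, -287.390) + (54.430, 0.000) = (54.430, -287.390) km/h.
Bearing = atan2(54.43, -287.39) = 169.28° clockwise from north.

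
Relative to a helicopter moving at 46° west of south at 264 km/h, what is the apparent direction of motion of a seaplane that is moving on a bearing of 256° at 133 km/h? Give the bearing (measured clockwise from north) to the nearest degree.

022°

Taking east as x and north as y: seaplane velocity = (-129.049, -32.176) km/h; helicopter velocity = (-189.906, -183.390) km/h.
Velocity of seaplane relative to helicopter = (-129.049, -32.176) − (-189.906, -183.390) = (60.856, 151.214) km/h.
Bearing = atan2(60.86, 151.21) = 21.92° clockwise from north.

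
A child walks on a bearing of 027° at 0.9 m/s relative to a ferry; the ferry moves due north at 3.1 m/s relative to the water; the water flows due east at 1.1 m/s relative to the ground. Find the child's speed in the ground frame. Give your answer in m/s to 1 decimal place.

In east/north components (m/s): child relative to ferry = (0.409, 0.802); ferry relative to water = (0.000, 3.100); water relative to ground = (1.100, 0.000).
Sum = (1.509, 3.902) m/s.
Speed = |(1.509, 3.902)| = 4.183 m/s.

4.2 m/s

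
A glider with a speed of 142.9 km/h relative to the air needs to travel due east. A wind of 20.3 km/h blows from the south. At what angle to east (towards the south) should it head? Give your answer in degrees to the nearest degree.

8°

The wind pushes perpendicular to the desired track; the heading must have a component into the wind equal to 20.3 km/h: 142.9 sin θ = 20.3.
sin θ = 0.1421, so θ = 8.167°.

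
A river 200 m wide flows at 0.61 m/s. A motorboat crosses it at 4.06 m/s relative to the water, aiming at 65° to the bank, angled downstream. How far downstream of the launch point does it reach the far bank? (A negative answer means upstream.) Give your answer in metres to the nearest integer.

Perpendicular speed = 3.680 m/s; crossing time = 200 / 3.680 = 54.354 s.
Net downstream speed = 2.326 m/s.
Drift = 2.326 × 54.354 = 126.417 m (downstream).

126 m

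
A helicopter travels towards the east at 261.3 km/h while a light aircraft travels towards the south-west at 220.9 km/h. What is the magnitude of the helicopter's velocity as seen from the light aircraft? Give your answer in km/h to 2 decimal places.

Taking east as x and north as y: helicopter velocity = (261.300, 0.000) km/h; light aircraft velocity = (-156.200, -156.200) km/h.
Velocity of helicopter relative to light aircraft = (261.300, 0.000) − (-156.200, -156.200) = (417.500, 156.200) km/h.
Magnitude = |(417.500, 156.200)| = 445.763 km/h.

445.76 km/h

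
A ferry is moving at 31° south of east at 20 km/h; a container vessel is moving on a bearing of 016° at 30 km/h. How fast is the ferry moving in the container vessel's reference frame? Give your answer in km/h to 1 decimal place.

Taking east as x and north as y: ferry velocity = (17.143, -10.301) km/h; container vessel velocity = (8.269, 28.838) km/h.
Velocity of ferry relative to container vessel = (17.143, -10.301) − (8.269, 28.838) = (8.874, -39.139) km/h.
Magnitude = |(8.874, -39.139)| = 40.132 km/h.

40.1 km/h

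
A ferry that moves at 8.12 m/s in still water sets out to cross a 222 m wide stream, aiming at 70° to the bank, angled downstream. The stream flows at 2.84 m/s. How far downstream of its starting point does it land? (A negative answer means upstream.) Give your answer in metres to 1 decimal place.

163.4 m

Perpendicular speed = 7.630 m/s; crossing time = 222 / 7.630 = 29.095 s.
Net downstream speed = 5.617 m/s.
Drift = 5.617 × 29.095 = 163.430 m (downstream).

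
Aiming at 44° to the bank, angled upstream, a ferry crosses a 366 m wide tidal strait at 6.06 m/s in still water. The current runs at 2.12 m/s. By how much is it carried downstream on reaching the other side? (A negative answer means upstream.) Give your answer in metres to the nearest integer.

Perpendicular speed = 4.210 m/s; crossing time = 366 / 4.210 = 86.944 s.
Net downstream speed = -2.239 m/s.
Drift = -2.239 × 86.944 = -194.684 m (upstream).

-195 m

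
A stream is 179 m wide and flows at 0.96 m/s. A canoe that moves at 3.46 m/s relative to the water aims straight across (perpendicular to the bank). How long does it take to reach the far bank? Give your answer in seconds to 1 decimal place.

The component of the canoe's velocity perpendicular to the bank is 3.46 m/s.
The current is parallel to the bank, so it does not affect the crossing time.
Time = 179 / 3.460 = 51.734 s.

51.7 s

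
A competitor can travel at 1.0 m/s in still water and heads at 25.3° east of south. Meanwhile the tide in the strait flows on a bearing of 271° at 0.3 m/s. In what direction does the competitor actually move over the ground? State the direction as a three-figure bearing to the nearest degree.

Taking east as x and north as y: velocity relative to the water = (0.427, -0.904) m/s; the water relative to ground = (-0.300, 0.005) m/s.
Velocity relative to ground = (0.427, -0.904) + (-0.300, 0.005) = (0.127, -0.899) m/s.
Bearing = atan2(0.13, -0.90) = 171.93° clockwise from north.

172°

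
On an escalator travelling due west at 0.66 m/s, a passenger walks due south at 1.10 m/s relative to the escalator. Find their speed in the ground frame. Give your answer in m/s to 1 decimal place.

1.3 m/s

Taking east as x and north as y: escalator velocity = (-0.660, 0.000) m/s; passenger velocity relative to escalator = (0.000, -1.100) m/s.
Velocity relative to ground = (-0.660, 0.000) + (0.000, -1.100) = (-0.660, -1.100) m/s.
Speed = |(-0.660, -1.100)| = 1.283 m/s.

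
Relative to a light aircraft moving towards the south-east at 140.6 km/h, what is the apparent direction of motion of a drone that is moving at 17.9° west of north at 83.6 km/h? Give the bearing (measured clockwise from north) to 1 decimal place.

325.0°

Taking east as x and north as y: drone velocity = (-25.695, 79.553) km/h; light aircraft velocity = (99.419, -99.419) km/h.
Velocity of drone relative to light aircraft = (-25.695, 79.553) − (99.419, -99.419) = (-125.114, 178.973) km/h.
Bearing = atan2(-125.11, 178.97) = 325.04° clockwise from north.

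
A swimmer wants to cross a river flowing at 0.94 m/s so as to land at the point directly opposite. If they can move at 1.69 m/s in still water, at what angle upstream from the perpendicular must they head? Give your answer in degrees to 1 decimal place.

To cancel the current, the upstream component of the swimmer's velocity must equal the flow: 1.69 sin θ = 0.94.
sin θ = 0.94 / 1.69 = 0.5562.
θ = arcsin(0.5562) = 33.794°.

33.8°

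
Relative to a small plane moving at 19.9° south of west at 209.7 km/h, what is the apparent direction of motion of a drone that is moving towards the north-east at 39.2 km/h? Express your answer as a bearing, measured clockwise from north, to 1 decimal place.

Taking east as x and north as y: drone velocity = (27.719, 27.719) km/h; small plane velocity = (-197.178, -71.378) km/h.
Velocity of drone relative to small plane = (27.719, 27.719) − (-197.178, -71.378) = (224.897, 99.096) km/h.
Bearing = atan2(224.90, 99.10) = 66.22° clockwise from north.

066.2°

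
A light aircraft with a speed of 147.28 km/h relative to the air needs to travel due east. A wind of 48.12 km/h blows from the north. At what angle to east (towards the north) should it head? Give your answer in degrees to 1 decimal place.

The wind pushes perpendicular to the desired track; the heading must have a component into the wind equal to 48.12 km/h: 147.28 sin θ = 48.12.
sin θ = 0.3267, so θ = 19.070°.

19.1°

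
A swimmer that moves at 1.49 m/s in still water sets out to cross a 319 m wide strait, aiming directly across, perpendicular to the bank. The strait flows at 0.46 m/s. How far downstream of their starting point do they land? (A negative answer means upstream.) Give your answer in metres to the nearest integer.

Perpendicular speed = 1.490 m/s; crossing time = 319 / 1.490 = 214.094 s.
Net downstream speed = 0.460 m/s.
Drift = 0.460 × 214.094 = 98.483 m (downstream).

98 m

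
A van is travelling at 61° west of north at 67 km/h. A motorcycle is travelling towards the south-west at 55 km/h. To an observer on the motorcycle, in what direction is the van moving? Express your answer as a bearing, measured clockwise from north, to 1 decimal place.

Taking east as x and north as y: van velocity = (-58.600, 32.482) km/h; motorcycle velocity = (-38.891, -38.891) km/h.
Velocity of van relative to motorcycle = (-58.600, 32.482) − (-38.891, -38.891) = (-19.709, 71.373) km/h.
Bearing = atan2(-19.71, 71.37) = 344.56° clockwise from north.

344.6°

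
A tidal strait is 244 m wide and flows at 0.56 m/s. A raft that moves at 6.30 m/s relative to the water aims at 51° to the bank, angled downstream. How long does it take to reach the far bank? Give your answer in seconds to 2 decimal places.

49.84 s

The component of the raft's velocity perpendicular to the bank is 6.30 × sin 51° = 4.896 m/s.
The flow acts along the bank and has no component across it.
Time = 244 / 4.896 = 49.836 s.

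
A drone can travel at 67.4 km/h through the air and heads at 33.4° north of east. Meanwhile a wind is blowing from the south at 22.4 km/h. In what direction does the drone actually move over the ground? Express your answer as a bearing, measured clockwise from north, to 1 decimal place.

043.4°

Taking east as x and north as y: velocity relative to the air = (56.269, 37.102) km/h; the air relative to ground = (0.000, 22.400) km/h.
Velocity relative to ground = (56.269, 37.102) + (0.000, 22.400) = (56.269, 59.502) km/h.
Bearing = atan2(56.27, 59.50) = 43.40° clockwise from north.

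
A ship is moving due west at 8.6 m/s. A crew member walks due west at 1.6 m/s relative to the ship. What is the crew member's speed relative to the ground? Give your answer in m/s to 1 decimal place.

10.2 m/s

Taking east as x and north as y: ship velocity = (-8.600, 0.000) m/s; crew member velocity relative to ship = (-1.600, 0.000) m/s.
Velocity relative to ground = (-8.600, 0.000) + (-1.600, 0.000) = (-10.200, 0.000) m/s.
Speed = |(-10.200, 0.000)| = 10.200 m/s.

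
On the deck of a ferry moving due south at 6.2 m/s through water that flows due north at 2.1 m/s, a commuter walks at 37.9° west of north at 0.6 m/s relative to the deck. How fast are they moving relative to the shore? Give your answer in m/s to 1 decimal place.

In east/north components (m/s): commuter relative to ferry = (-0.369, 0.473); ferry relative to water = (0.000, -6.200); water relative to ground = (0.000, 2.100).
Sum = (-0.369, -3.627) m/s.
Speed = |(-0.369, -3.627)| = 3.645 m/s.

3.6 m/s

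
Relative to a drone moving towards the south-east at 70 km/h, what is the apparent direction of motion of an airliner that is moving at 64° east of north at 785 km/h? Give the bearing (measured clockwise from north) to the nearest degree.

059°

Taking east as x and north as y: airliner velocity = (705.553, 344.121) km/h; drone velocity = (49.497, -49.497) km/h.
Velocity of airliner relative to drone = (705.553, 344.121) − (49.497, -49.497) = (656.056, 393.619) km/h.
Bearing = atan2(656.06, 393.62) = 59.04° clockwise from north.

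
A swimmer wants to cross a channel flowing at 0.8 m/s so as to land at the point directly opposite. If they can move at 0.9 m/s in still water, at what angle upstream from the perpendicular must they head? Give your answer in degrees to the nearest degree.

63°

To cancel the current, the upstream component of the swimmer's velocity must equal the flow: 0.9 sin θ = 0.8.
sin θ = 0.8 / 0.9 = 0.8889.
θ = arcsin(0.8889) = 62.734°.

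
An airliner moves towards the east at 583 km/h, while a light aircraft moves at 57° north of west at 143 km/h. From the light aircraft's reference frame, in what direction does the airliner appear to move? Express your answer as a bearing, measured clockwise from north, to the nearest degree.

Taking east as x and north as y: airliner velocity = (583.000, 0.000) km/h; light aircraft velocity = (-77.883, 119.930) km/h.
Velocity of airliner relative to light aircraft = (583.000, 0.000) − (-77.883, 119.930) = (660.883, -119.930) km/h.
Bearing = atan2(660.88, -119.93) = 100.29° clockwise from north.

100°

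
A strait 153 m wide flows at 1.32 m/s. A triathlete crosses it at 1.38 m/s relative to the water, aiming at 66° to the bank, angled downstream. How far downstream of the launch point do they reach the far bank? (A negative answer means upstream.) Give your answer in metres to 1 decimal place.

Perpendicular speed = 1.261 m/s; crossing time = 153 / 1.261 = 121.362 s.
Net downstream speed = 1.881 m/s.
Drift = 1.881 × 121.362 = 228.318 m (downstream).

228.3 m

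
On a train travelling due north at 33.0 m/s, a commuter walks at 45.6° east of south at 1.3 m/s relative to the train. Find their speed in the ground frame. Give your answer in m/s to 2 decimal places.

Taking east as x and north as y: train velocity = (0.000, 33.000) m/s; commuter velocity relative to train = (0.929, -0.910) m/s.
Velocity relative to ground = (0.000, 33.000) + (0.929, -0.910) = (0.929, 32.090) m/s.
Speed = |(0.929, 32.090)| = 32.104 m/s.

32.10 m/s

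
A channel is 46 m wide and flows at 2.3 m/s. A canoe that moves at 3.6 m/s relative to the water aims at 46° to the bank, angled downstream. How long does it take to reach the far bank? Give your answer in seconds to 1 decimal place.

The component of the canoe's velocity perpendicular to the bank is 3.6 × sin 46° = 2.590 m/s.
The flow acts along the bank and has no component across it.
Time = 46 / 2.590 = 17.763 s.

17.8 s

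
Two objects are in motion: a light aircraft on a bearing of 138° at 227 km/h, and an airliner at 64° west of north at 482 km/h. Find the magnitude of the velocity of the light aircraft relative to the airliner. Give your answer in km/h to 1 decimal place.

Taking east as x and north as y: light aircraft velocity = (151.893, -168.694) km/h; airliner velocity = (-433.219, 211.295) km/h.
Velocity of light aircraft relative to airliner = (151.893, -168.694) − (-433.219, 211.295) = (585.111, -379.989) km/h.
Magnitude = |(585.111, -379.989)| = 697.672 km/h.

697.7 km/h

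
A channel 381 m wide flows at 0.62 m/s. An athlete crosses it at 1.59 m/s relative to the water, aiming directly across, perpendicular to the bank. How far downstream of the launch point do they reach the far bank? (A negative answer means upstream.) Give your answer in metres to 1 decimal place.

148.6 m

Perpendicular speed = 1.590 m/s; crossing time = 381 / 1.590 = 239.623 s.
Net downstream speed = 0.620 m/s.
Drift = 0.620 × 239.623 = 148.566 m (downstream).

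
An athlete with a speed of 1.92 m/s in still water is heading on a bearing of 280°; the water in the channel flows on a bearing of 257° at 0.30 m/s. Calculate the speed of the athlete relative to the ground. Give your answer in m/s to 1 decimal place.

2.2 m/s

Taking east as x and north as y: velocity relative to the water = (-1.891, 0.333) m/s; the water relative to ground = (-0.292, -0.067) m/s.
Velocity relative to ground = (-1.891, 0.333) + (-0.292, -0.067) = (-2.183, 0.266) m/s.
Speed = |(-2.183, 0.266)| = 2.199 m/s.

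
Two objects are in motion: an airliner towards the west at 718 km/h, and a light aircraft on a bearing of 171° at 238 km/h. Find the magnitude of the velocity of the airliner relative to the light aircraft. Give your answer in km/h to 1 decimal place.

791.0 km/h

Taking east as x and north as y: airliner velocity = (-718.000, 0.000) km/h; light aircraft velocity = (37.231, -235.070) km/h.
Velocity of airliner relative to light aircraft = (-718.000, 0.000) − (37.231, -235.070) = (-755.231, 235.070) km/h.
Magnitude = |(-755.231, 235.070)| = 790.969 km/h.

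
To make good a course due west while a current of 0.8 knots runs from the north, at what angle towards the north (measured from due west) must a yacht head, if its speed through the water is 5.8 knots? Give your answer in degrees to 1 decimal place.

7.9°

The current pushes perpendicular to the desired track; the heading must have a component into the current equal to 0.8 knots: 5.8 sin θ = 0.8.
sin θ = 0.1379, so θ = 7.928°.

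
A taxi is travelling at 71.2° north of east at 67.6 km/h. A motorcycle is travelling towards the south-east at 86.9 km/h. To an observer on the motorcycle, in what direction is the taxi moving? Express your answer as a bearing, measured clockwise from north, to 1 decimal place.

342.5°

Taking east as x and north as y: taxi velocity = (21.785, 63.993) km/h; motorcycle velocity = (61.448, -61.448) km/h.
Velocity of taxi relative to motorcycle = (21.785, 63.993) − (61.448, -61.448) = (-39.662, 125.441) km/h.
Bearing = atan2(-39.66, 125.44) = 342.45° clockwise from north.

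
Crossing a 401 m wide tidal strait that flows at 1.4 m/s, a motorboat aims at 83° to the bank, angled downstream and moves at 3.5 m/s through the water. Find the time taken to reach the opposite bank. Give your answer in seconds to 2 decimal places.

The component of the motorboat's velocity perpendicular to the bank is 3.5 × sin 83° = 3.474 m/s.
The flow acts along the bank and has no component across it.
Time = 401 / 3.474 = 115.432 s.

115.43 s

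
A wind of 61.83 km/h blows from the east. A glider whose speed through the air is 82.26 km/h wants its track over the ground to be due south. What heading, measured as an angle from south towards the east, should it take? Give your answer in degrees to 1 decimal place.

48.7°

The wind pushes perpendicular to the desired track; the heading must have a component into the wind equal to 61.83 km/h: 82.26 sin θ = 61.83.
sin θ = 0.7516, so θ = 48.733°.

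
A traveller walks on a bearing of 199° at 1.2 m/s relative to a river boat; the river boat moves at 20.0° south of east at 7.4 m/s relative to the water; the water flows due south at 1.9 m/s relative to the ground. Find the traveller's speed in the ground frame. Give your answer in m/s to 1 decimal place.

8.6 m/s

In east/north components (m/s): traveller relative to river boat = (-0.391, -1.135); river boat relative to water = (6.954, -2.531); water relative to ground = (0.000, -1.900).
Sum = (6.563, -5.566) m/s.
Speed = |(6.563, -5.566)| = 8.605 m/s.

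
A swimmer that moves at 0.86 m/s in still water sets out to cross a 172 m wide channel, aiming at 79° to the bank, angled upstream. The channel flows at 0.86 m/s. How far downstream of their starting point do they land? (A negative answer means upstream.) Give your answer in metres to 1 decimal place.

141.8 m

Perpendicular speed = 0.844 m/s; crossing time = 172 / 0.844 = 203.743 s.
Net downstream speed = 0.696 m/s.
Drift = 0.696 × 203.743 = 141.786 m (downstream).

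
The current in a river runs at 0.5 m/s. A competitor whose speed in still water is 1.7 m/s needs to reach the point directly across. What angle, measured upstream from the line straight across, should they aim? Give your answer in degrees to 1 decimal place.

To cancel the current, the upstream component of the competitor's velocity must equal the flow: 1.7 sin θ = 0.5.
sin θ = 0.5 / 1.7 = 0.2941.
θ = arcsin(0.2941) = 17.105°.

17.1°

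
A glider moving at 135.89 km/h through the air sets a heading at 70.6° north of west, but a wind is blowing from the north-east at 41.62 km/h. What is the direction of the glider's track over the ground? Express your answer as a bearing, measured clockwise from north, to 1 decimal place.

Taking east as x and north as y: velocity relative to the air = (-45.137, 128.175) km/h; the air relative to ground = (-29.430, -29.430) km/h.
Velocity relative to ground = (-45.137, 128.175) + (-29.430, -29.430) = (-74.567, 98.745) km/h.
Bearing = atan2(-74.57, 98.74) = 322.94° clockwise from north.

322.9°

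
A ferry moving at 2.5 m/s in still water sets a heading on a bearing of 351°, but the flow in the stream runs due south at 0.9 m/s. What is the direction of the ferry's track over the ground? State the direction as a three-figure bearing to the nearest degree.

Taking east as x and north as y: velocity relative to the water = (-0.391, 2.469) m/s; the water relative to ground = (0.000, -0.900) m/s.
Velocity relative to ground = (-0.391, 2.469) + (0.000, -0.900) = (-0.391, 1.569) m/s.
Bearing = atan2(-0.39, 1.57) = 346.01° clockwise from north.

346°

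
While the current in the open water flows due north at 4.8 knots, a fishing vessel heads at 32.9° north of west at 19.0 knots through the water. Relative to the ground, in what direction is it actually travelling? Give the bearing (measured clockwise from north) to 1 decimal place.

313.5°

Taking east as x and north as y: velocity relative to the water = (-15.953, 10.320) knots; the water relative to ground = (0.000, 4.800) knots.
Velocity relative to ground = (-15.953, 10.320) + (0.000, 4.800) = (-15.953, 15.120) knots.
Bearing = atan2(-15.95, 15.12) = 313.47° clockwise from north.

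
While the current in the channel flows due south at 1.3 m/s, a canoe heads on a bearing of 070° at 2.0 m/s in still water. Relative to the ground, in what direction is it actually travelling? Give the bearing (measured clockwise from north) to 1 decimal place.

108.1°

Taking east as x and north as y: velocity relative to the water = (1.879, 0.684) m/s; the water relative to ground = (0.000, -1.300) m/s.
Velocity relative to ground = (1.879, 0.684) + (0.000, -1.300) = (1.879, -0.616) m/s.
Bearing = atan2(1.88, -0.62) = 108.15° clockwise from north.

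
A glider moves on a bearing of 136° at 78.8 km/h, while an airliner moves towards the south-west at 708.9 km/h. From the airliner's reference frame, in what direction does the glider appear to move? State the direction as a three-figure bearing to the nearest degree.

Taking east as x and north as y: glider velocity = (54.739, -56.684) km/h; airliner velocity = (-501.268, -501.268) km/h.
Velocity of glider relative to airliner = (54.739, -56.684) − (-501.268, -501.268) = (556.007, 444.584) km/h.
Bearing = atan2(556.01, 444.58) = 51.35° clockwise from north.

051°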